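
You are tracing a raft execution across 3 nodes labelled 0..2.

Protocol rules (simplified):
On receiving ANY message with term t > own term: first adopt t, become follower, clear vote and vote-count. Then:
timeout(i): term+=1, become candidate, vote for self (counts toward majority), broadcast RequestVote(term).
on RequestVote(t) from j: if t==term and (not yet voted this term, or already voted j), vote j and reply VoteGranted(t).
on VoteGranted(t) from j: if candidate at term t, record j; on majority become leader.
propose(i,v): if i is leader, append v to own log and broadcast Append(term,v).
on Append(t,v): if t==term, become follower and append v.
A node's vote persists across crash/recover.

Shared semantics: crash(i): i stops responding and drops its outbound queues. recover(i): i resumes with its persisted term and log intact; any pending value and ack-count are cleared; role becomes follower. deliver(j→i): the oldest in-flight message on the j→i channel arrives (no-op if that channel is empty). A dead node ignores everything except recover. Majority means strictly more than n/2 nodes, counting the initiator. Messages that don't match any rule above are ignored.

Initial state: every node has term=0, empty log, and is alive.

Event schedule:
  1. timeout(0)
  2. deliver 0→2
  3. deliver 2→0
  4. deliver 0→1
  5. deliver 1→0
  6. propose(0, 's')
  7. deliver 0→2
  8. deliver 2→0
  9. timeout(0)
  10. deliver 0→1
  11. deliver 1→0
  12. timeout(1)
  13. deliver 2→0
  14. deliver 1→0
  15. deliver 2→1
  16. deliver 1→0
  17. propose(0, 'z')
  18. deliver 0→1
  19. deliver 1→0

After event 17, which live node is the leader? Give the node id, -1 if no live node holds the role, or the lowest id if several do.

-1

1. timeout(0):  <0:cand t1 ->
2. deliver 0→2:  <2:foll t1 ->
3. deliver 2→0:  <0:lead t1 ->
4. deliver 0→1:  <1:foll t1 ->
5. deliver 1→0:  nop
6. propose(0,'s'):  <0:lead t1 s>
7. deliver 0→2:  <2:foll t1 s>
8. deliver 2→0:  nop
9. timeout(0):  <0:cand t2 s>
10. deliver 0→1:  <1:foll t1 s>
11. deliver 1→0:  nop
12. timeout(1):  <1:cand t2 s>
13. deliver 2→0:  nop
14. deliver 1→0:  nop
15. deliver 2→1:  nop
16. deliver 1→0:  nop
17. propose(0,'z'):  nop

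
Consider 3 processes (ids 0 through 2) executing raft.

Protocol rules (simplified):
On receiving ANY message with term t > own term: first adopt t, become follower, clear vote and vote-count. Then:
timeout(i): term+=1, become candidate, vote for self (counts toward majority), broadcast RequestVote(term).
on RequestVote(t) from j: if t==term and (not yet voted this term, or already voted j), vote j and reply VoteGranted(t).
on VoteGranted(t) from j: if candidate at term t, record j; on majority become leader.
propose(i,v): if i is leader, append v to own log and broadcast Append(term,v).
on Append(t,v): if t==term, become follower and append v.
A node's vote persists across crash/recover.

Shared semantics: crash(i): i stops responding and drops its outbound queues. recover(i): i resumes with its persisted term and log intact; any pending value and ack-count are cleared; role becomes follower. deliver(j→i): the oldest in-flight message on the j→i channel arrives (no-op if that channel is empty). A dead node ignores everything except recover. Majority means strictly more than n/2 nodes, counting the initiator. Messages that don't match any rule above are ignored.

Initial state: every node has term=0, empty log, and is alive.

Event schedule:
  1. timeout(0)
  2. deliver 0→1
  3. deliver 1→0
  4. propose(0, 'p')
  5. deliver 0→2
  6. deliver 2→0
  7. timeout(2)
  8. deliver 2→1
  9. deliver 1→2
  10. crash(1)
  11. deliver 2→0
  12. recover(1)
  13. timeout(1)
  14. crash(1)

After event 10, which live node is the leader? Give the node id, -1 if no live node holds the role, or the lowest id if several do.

0

[1] timeout(0) → N0(cand t1 [-])
[2] deliver 0→1 → N1(foll t1 [-])
[3] deliver 1→0 → N0(lead t1 [-])
[4] propose(0,'p') → N0(lead t1 [p])
[5] deliver 0→2 → N2(foll t1 [-])
[6] deliver 2→0 → ∅
[7] timeout(2) → N2(cand t2 [-])
[8] deliver 2→1 → N1(foll t2 [-])
[9] deliver 1→2 → N2(lead t2 [-])
[10] crash(1) → N1(✗foll t2 [-])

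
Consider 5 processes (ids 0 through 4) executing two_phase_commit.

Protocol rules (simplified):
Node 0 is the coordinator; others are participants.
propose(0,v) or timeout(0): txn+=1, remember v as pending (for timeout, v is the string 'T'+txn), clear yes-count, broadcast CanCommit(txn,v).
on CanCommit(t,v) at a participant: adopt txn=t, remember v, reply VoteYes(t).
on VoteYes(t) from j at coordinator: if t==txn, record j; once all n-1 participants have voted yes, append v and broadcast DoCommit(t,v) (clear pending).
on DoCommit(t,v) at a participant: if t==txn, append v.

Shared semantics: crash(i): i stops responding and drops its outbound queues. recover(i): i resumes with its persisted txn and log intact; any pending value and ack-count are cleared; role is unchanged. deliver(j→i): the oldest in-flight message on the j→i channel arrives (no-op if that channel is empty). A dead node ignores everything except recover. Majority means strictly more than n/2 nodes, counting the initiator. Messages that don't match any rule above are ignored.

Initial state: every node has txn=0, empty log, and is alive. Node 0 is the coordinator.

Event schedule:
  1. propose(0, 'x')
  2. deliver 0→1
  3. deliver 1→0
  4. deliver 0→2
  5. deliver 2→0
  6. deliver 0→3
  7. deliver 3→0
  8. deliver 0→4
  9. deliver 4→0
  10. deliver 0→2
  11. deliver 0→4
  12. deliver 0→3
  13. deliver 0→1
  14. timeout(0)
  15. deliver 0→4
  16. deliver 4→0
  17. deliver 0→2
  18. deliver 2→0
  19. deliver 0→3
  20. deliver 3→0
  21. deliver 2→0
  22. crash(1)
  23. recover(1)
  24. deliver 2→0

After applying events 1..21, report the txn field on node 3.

after 1 — propose(0,'x'): n0:coor/t1/[-]
after 2 — deliver 0→1: n1:part/t1/[-]
after 3 — deliver 1→0: ·
after 4 — deliver 0→2: n2:part/t1/[-]
after 5 — deliver 2→0: ·
after 6 — deliver 0→3: n3:part/t1/[-]
after 7 — deliver 3→0: ·
after 8 — deliver 0→4: n4:part/t1/[-]
after 9 — deliver 4→0: n0:coor/t1/[x]
after 10 — deliver 0→2: n2:part/t1/[x]
after 11 — deliver 0→4: n4:part/t1/[x]
after 12 — deliver 0→3: n3:part/t1/[x]
after 13 — deliver 0→1: n1:part/t1/[x]
after 14 — timeout(0): n0:coor/t2/[x]
after 15 — deliver 0→4: n4:part/t2/[x]
after 16 — deliver 4→0: ·
after 17 — deliver 0→2: n2:part/t2/[x]
after 18 — deliver 2→0: ·
after 19 — deliver 0→3: n3:part/t2/[x]
after 20 — deliver 3→0: ·
after 21 — deliver 2→0: ·

2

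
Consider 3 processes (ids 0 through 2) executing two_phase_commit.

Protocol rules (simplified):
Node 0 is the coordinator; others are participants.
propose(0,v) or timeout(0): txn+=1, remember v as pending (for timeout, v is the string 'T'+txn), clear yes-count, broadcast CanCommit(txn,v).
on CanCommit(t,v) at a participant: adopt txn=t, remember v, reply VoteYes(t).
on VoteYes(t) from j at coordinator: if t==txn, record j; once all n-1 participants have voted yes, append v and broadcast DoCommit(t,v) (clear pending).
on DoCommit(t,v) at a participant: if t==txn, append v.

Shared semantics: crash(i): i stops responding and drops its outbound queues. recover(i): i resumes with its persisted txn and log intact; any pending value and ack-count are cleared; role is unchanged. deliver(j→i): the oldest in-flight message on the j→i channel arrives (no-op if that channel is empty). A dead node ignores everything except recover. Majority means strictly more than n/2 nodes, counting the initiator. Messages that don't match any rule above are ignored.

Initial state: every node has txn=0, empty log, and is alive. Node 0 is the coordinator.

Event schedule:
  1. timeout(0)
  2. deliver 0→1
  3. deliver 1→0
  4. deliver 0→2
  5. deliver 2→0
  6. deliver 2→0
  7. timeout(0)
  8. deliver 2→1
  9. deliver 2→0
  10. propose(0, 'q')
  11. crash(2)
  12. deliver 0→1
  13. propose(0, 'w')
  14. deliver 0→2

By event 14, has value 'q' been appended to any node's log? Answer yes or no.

1. timeout(0):  <0:coor t1 ->
2. deliver 0→1:  <1:part t1 ->
3. deliver 1→0:  nop
4. deliver 0→2:  <2:part t1 ->
5. deliver 2→0:  <0:coor t1 T1>
6. deliver 2→0:  nop
7. timeout(0):  <0:coor t2 T1>
8. deliver 2→1:  nop
9. deliver 2→0:  nop
10. propose(0,'q'):  <0:coor t3 T1>
11. crash(2):  <2:✗part t1 ->
12. deliver 0→1:  <1:part t1 T1>
13. propose(0,'w'):  <0:coor t4 T1>
14. deliver 0→2:  nop

no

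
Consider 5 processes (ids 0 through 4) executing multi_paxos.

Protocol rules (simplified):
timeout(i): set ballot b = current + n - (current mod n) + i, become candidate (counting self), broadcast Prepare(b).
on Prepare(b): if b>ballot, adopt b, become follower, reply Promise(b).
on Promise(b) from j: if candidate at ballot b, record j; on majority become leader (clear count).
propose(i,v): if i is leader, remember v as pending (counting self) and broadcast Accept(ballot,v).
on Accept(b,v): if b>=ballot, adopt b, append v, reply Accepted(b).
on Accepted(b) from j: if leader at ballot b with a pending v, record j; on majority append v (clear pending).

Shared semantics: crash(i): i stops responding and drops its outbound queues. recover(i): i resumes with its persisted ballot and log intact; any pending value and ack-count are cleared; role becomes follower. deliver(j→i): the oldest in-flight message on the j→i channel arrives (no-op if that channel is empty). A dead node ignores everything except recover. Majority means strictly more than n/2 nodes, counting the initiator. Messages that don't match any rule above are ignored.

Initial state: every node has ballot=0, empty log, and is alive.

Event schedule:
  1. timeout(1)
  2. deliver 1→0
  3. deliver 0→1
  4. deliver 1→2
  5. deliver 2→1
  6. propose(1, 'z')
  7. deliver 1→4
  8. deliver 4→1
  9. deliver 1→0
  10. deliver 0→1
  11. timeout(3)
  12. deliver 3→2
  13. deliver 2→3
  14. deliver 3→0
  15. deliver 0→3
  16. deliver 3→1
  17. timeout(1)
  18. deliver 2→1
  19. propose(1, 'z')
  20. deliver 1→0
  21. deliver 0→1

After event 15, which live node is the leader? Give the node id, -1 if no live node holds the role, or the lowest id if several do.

1

after 1 — timeout(1): n1:cand/b6/[-]
after 2 — deliver 1→0: n0:foll/b6/[-]
after 3 — deliver 0→1: ·
after 4 — deliver 1→2: n2:foll/b6/[-]
after 5 — deliver 2→1: n1:lead/b6/[-]
after 6 — propose(1,'z'): ·
after 7 — deliver 1→4: n4:foll/b6/[-]
after 8 — deliver 4→1: ·
after 9 — deliver 1→0: n0:foll/b6/[z]
after 10 — deliver 0→1: ·
after 11 — timeout(3): n3:cand/b8/[-]
after 12 — deliver 3→2: n2:foll/b8/[-]
after 13 — deliver 2→3: ·
after 14 — deliver 3→0: n0:foll/b8/[z]
after 15 — deliver 0→3: n3:lead/b8/[-]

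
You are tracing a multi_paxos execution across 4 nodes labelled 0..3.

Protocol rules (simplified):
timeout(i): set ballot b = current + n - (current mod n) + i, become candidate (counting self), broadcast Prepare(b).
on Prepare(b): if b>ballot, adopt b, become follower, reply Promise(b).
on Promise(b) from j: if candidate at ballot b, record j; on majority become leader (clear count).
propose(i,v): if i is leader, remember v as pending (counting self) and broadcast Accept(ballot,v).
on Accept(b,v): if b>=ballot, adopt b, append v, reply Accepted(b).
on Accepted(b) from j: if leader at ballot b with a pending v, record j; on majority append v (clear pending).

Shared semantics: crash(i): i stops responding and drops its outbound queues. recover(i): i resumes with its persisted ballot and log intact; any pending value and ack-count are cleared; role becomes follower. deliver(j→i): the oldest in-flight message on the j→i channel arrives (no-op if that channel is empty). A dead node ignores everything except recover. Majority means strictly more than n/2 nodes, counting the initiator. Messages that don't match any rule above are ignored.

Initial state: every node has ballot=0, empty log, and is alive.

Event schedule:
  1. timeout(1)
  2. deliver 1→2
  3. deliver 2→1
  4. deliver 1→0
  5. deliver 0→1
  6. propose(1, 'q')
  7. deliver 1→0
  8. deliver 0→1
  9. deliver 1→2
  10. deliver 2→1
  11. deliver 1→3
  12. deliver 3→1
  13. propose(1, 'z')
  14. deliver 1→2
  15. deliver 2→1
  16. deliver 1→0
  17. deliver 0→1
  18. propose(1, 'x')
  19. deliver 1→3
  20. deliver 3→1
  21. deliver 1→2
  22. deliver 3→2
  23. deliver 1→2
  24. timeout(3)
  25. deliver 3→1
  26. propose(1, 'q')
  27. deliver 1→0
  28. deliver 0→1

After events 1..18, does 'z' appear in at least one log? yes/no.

yes

[1] timeout(1) → N1(cand b5 [-])
[2] deliver 1→2 → N2(foll b5 [-])
[3] deliver 2→1 → ∅
[4] deliver 1→0 → N0(foll b5 [-])
[5] deliver 0→1 → N1(lead b5 [-])
[6] propose(1,'q') → ∅
[7] deliver 1→0 → N0(foll b5 [q])
[8] deliver 0→1 → ∅
[9] deliver 1→2 → N2(foll b5 [q])
[10] deliver 2→1 → N1(lead b5 [q])
[11] deliver 1→3 → N3(foll b5 [-])
[12] deliver 3→1 → ∅
[13] propose(1,'z') → ∅
[14] deliver 1→2 → N2(foll b5 [q,z])
[15] deliver 2→1 → ∅
[16] deliver 1→0 → N0(foll b5 [q,z])
[17] deliver 0→1 → N1(lead b5 [q,z])
[18] propose(1,'x') → ∅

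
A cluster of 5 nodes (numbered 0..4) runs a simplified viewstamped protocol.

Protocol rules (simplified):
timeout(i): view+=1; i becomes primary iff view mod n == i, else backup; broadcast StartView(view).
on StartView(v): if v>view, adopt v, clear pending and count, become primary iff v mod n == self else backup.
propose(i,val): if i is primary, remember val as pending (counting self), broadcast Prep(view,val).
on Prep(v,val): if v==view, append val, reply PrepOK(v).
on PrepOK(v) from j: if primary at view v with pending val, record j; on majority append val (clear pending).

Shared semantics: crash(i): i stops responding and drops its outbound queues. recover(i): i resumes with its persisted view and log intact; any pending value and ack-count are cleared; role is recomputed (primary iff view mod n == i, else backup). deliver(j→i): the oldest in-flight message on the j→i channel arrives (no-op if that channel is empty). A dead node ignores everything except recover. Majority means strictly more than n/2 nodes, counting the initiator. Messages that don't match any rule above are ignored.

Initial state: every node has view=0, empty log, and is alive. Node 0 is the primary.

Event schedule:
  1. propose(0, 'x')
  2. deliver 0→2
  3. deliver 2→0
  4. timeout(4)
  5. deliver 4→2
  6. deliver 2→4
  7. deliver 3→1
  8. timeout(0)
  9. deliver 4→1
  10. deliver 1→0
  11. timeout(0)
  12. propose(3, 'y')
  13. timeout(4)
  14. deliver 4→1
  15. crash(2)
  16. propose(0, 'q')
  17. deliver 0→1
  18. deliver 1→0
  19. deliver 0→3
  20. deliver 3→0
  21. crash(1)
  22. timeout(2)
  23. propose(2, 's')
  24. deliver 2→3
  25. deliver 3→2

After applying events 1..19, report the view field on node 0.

2

after 1 — propose(0,'x'): ·
after 2 — deliver 0→2: n2:back/v0/[x]
after 3 — deliver 2→0: ·
after 4 — timeout(4): n4:back/v1/[-]
after 5 — deliver 4→2: n2:back/v1/[x]
after 6 — deliver 2→4: ·
after 7 — deliver 3→1: ·
after 8 — timeout(0): n0:back/v1/[-]
after 9 — deliver 4→1: n1:prim/v1/[-]
after 10 — deliver 1→0: ·
after 11 — timeout(0): n0:back/v2/[-]
after 12 — propose(3,'y'): ·
after 13 — timeout(4): n4:back/v2/[-]
after 14 — deliver 4→1: n1:back/v2/[-]
after 15 — crash(2): n2:✗back/v1/[x]
after 16 — propose(0,'q'): ·
after 17 — deliver 0→1: ·
after 18 — deliver 1→0: ·
after 19 — deliver 0→3: n3:back/v0/[x]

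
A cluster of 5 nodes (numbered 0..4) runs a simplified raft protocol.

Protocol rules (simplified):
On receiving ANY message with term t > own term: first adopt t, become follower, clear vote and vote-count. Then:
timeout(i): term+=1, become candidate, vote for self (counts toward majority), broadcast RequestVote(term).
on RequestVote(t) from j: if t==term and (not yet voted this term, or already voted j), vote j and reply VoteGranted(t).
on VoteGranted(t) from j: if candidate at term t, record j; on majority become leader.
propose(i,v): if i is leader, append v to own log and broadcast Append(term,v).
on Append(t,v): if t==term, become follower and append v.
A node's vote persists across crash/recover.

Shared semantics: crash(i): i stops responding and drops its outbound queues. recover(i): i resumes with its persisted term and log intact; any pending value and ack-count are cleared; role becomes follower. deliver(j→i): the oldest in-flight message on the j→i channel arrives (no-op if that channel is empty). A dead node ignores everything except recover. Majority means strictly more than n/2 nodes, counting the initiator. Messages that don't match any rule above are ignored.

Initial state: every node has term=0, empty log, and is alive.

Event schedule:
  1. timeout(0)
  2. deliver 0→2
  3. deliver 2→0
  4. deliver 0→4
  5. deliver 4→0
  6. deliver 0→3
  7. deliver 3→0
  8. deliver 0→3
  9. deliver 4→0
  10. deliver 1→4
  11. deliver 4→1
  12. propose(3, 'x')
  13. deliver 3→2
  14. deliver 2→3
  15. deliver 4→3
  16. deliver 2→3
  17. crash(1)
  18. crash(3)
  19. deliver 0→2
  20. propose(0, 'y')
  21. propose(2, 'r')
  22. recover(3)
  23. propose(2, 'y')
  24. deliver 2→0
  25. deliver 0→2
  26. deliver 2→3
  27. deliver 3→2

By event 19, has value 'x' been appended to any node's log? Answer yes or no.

[1] timeout(0) → N0(cand t1 [-])
[2] deliver 0→2 → N2(foll t1 [-])
[3] deliver 2→0 → ∅
[4] deliver 0→4 → N4(foll t1 [-])
[5] deliver 4→0 → N0(lead t1 [-])
[6] deliver 0→3 → N3(foll t1 [-])
[7] deliver 3→0 → ∅
[8] deliver 0→3 → ∅
[9] deliver 4→0 → ∅
[10] deliver 1→4 → ∅
[11] deliver 4→1 → ∅
[12] propose(3,'x') → ∅
[13] deliver 3→2 → ∅
[14] deliver 2→3 → ∅
[15] deliver 4→3 → ∅
[16] deliver 2→3 → ∅
[17] crash(1) → N1(✗foll t0 [-])
[18] crash(3) → N3(✗foll t1 [-])
[19] deliver 0→2 → ∅

no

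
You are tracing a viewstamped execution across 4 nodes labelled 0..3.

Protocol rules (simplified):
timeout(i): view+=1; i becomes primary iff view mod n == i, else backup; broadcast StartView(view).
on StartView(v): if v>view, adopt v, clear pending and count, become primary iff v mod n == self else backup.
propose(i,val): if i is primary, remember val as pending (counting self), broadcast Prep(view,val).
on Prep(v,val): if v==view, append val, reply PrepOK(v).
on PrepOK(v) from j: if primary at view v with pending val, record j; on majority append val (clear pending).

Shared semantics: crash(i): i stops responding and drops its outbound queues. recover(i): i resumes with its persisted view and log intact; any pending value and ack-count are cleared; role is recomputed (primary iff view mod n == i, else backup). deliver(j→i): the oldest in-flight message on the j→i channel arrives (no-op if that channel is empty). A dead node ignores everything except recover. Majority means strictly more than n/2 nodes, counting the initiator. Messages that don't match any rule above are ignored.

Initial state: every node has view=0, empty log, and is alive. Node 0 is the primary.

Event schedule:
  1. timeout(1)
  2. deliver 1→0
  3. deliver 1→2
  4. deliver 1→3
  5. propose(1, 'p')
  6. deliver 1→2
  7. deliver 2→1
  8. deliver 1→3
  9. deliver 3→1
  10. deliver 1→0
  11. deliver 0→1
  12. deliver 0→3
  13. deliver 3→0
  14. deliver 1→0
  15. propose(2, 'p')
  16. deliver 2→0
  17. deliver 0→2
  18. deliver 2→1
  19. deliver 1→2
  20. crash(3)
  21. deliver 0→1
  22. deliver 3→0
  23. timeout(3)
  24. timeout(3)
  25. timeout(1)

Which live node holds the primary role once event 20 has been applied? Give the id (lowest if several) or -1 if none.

1

step 1 timeout(1): 1={prim,v=1,log=-}
step 2 deliver 1→0: 0={back,v=1,log=-}
step 3 deliver 1→2: 2={back,v=1,log=-}
step 4 deliver 1→3: 3={back,v=1,log=-}
step 5 propose(1,'p'): —
step 6 deliver 1→2: 2={back,v=1,log=p}
step 7 deliver 2→1: —
step 8 deliver 1→3: 3={back,v=1,log=p}
step 9 deliver 3→1: 1={prim,v=1,log=p}
step 10 deliver 1→0: 0={back,v=1,log=p}
step 11 deliver 0→1: —
step 12 deliver 0→3: —
step 13 deliver 3→0: —
step 14 deliver 1→0: —
step 15 propose(2,'p'): —
step 16 deliver 2→0: —
step 17 deliver 0→2: —
step 18 deliver 2→1: —
step 19 deliver 1→2: —
step 20 crash(3): 3={✗back,v=1,log=p}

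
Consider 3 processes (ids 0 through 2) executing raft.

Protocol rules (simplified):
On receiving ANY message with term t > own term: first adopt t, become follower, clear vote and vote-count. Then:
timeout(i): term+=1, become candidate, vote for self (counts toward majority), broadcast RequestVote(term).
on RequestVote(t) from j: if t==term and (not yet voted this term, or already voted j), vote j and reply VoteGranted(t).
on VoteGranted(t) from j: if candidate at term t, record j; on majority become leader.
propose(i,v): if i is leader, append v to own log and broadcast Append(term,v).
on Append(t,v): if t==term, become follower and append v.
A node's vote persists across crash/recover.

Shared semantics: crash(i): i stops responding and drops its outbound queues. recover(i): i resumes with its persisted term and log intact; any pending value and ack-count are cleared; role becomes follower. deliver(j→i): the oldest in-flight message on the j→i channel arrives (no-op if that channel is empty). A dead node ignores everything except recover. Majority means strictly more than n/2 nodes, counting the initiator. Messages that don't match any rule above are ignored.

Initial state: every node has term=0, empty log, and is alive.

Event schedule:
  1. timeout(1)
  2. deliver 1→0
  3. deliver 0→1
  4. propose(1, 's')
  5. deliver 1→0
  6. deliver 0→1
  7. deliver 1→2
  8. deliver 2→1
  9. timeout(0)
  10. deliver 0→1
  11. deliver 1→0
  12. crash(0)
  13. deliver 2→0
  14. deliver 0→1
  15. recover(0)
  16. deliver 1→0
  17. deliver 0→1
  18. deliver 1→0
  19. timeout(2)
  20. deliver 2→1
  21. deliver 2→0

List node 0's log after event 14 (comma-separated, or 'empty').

step 1 timeout(1): 1={cand,t=1,log=-}
step 2 deliver 1→0: 0={foll,t=1,log=-}
step 3 deliver 0→1: 1={lead,t=1,log=-}
step 4 propose(1,'s'): 1={lead,t=1,log=s}
step 5 deliver 1→0: 0={foll,t=1,log=s}
step 6 deliver 0→1: —
step 7 deliver 1→2: 2={foll,t=1,log=-}
step 8 deliver 2→1: —
step 9 timeout(0): 0={cand,t=2,log=s}
step 10 deliver 0→1: 1={foll,t=2,log=s}
step 11 deliver 1→0: 0={lead,t=2,log=s}
step 12 crash(0): 0={✗lead,t=2,log=s}
step 13 deliver 2→0: —
step 14 deliver 0→1: —

s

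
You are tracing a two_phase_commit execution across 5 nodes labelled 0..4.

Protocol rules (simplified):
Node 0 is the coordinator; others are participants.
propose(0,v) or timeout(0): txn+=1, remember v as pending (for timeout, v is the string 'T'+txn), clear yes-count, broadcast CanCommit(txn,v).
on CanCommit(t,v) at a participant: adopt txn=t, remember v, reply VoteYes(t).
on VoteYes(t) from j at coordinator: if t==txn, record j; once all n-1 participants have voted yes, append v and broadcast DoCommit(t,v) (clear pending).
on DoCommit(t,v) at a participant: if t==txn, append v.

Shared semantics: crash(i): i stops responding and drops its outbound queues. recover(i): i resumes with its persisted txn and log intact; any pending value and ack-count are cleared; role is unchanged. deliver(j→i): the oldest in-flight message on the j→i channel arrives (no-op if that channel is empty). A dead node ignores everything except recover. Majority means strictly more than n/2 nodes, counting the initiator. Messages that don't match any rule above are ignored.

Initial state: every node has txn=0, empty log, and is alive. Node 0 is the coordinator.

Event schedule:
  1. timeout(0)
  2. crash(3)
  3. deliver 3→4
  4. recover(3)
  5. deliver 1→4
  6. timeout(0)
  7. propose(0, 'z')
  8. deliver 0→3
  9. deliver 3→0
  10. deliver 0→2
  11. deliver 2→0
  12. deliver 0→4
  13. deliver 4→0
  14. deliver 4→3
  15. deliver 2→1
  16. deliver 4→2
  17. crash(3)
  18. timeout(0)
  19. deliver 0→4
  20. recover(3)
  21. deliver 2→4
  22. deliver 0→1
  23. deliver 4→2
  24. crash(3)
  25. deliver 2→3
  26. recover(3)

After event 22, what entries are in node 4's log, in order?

empty

after 1 — timeout(0): n0:coor/t1/[-]
after 2 — crash(3): n3:✗part/t0/[-]
after 3 — deliver 3→4: ·
after 4 — recover(3): n3:part/t0/[-]
after 5 — deliver 1→4: ·
after 6 — timeout(0): n0:coor/t2/[-]
after 7 — propose(0,'z'): n0:coor/t3/[-]
after 8 — deliver 0→3: n3:part/t1/[-]
after 9 — deliver 3→0: ·
after 10 — deliver 0→2: n2:part/t1/[-]
after 11 — deliver 2→0: ·
after 12 — deliver 0→4: n4:part/t1/[-]
after 13 — deliver 4→0: ·
after 14 — deliver 4→3: ·
after 15 — deliver 2→1: ·
after 16 — deliver 4→2: ·
after 17 — crash(3): n3:✗part/t1/[-]
after 18 — timeout(0): n0:coor/t4/[-]
after 19 — deliver 0→4: n4:part/t2/[-]
after 20 — recover(3): n3:part/t1/[-]
after 21 — deliver 2→4: ·
after 22 — deliver 0→1: n1:part/t1/[-]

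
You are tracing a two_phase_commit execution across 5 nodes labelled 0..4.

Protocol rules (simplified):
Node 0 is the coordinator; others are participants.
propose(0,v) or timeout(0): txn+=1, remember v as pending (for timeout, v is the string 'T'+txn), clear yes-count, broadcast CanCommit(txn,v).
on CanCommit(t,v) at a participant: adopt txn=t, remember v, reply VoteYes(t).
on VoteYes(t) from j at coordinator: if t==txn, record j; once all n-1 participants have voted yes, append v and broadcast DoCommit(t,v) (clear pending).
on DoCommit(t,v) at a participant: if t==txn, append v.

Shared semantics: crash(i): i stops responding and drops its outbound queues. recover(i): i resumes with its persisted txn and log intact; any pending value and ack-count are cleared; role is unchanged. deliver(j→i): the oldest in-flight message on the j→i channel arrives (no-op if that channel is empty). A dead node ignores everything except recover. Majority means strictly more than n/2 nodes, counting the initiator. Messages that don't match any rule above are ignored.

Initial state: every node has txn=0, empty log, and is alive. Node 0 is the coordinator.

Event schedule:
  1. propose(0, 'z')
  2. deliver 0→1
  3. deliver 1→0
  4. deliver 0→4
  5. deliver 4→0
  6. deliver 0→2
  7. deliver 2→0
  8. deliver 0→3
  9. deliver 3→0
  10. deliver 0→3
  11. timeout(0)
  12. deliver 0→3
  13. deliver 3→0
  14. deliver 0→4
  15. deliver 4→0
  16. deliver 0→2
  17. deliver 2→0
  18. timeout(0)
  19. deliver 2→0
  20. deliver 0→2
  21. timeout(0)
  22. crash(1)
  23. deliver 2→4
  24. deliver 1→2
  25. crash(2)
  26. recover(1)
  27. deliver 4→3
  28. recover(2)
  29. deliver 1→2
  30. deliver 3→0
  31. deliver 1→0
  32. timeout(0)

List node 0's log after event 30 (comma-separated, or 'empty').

e1 propose(0,'z'): 0[coor,t=1,-]
e2 deliver 0→1: 1[part,t=1,-]
e3 deliver 1→0: ·
e4 deliver 0→4: 4[part,t=1,-]
e5 deliver 4→0: ·
e6 deliver 0→2: 2[part,t=1,-]
e7 deliver 2→0: ·
e8 deliver 0→3: 3[part,t=1,-]
e9 deliver 3→0: 0[coor,t=1,z]
e10 deliver 0→3: 3[part,t=1,z]
e11 timeout(0): 0[coor,t=2,z]
e12 deliver 0→3: 3[part,t=2,z]
e13 deliver 3→0: ·
e14 deliver 0→4: 4[part,t=1,z]
e15 deliver 4→0: ·
e16 deliver 0→2: 2[part,t=1,z]
e17 deliver 2→0: ·
e18 timeout(0): 0[coor,t=3,z]
e19 deliver 2→0: ·
e20 deliver 0→2: 2[part,t=2,z]
e21 timeout(0): 0[coor,t=4,z]
e22 crash(1): 1[✗part,t=1,-]
e23 deliver 2→4: ·
e24 deliver 1→2: ·
e25 crash(2): 2[✗part,t=2,z]
e26 recover(1): 1[part,t=1,-]
e27 deliver 4→3: ·
e28 recover(2): 2[part,t=2,z]
e29 deliver 1→2: ·
e30 deliver 3→0: ·

z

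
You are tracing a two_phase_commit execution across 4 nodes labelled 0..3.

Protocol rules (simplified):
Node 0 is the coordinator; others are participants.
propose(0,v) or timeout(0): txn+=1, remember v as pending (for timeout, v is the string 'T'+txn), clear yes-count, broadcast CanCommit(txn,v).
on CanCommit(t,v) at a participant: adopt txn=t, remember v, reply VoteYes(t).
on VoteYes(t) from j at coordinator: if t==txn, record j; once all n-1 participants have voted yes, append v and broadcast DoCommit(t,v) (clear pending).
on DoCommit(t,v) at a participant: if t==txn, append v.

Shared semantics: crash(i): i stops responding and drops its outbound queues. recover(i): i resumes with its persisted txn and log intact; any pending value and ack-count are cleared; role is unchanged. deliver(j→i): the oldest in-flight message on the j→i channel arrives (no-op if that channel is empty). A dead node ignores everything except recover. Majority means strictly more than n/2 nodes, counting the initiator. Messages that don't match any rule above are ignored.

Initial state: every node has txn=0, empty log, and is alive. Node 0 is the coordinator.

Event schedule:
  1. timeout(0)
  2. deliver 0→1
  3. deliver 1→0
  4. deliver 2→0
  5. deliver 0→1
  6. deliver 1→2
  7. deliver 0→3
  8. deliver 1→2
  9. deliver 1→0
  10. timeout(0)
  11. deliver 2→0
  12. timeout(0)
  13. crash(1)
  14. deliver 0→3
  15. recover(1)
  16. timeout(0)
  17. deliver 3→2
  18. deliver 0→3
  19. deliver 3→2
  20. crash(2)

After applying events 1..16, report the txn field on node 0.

e1 timeout(0): 0[coor,t=1,-]
e2 deliver 0→1: 1[part,t=1,-]
e3 deliver 1→0: ·
e4 deliver 2→0: ·
e5 deliver 0→1: ·
e6 deliver 1→2: ·
e7 deliver 0→3: 3[part,t=1,-]
e8 deliver 1→2: ·
e9 deliver 1→0: ·
e10 timeout(0): 0[coor,t=2,-]
e11 deliver 2→0: ·
e12 timeout(0): 0[coor,t=3,-]
e13 crash(1): 1[✗part,t=1,-]
e14 deliver 0→3: 3[part,t=2,-]
e15 recover(1): 1[part,t=1,-]
e16 timeout(0): 0[coor,t=4,-]

4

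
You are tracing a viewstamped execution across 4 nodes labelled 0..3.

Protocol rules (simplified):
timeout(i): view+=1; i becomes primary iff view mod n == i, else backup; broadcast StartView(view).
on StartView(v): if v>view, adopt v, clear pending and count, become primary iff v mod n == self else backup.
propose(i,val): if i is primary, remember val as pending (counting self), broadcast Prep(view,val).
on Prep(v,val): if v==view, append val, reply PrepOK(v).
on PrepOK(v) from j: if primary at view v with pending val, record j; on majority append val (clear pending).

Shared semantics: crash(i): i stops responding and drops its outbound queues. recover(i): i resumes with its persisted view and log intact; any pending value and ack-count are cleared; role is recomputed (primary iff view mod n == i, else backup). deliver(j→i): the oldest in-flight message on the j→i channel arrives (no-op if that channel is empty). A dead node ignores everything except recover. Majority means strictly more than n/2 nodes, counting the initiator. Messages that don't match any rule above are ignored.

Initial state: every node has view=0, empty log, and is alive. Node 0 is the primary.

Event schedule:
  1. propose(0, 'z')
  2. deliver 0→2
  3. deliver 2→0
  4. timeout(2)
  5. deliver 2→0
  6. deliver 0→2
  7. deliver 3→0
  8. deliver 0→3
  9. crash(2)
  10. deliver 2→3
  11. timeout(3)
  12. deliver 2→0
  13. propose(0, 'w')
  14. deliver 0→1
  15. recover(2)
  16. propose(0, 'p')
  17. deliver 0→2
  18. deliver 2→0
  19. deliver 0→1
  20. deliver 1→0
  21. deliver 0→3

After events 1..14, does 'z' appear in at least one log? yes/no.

e1 propose(0,'z'): ·
e2 deliver 0→2: 2[back,v=0,z]
e3 deliver 2→0: ·
e4 timeout(2): 2[back,v=1,z]
e5 deliver 2→0: 0[back,v=1,-]
e6 deliver 0→2: ·
e7 deliver 3→0: ·
e8 deliver 0→3: 3[back,v=0,z]
e9 crash(2): 2[✗back,v=1,z]
e10 deliver 2→3: ·
e11 timeout(3): 3[back,v=1,z]
e12 deliver 2→0: ·
e13 propose(0,'w'): ·
e14 deliver 0→1: 1[back,v=0,z]

yes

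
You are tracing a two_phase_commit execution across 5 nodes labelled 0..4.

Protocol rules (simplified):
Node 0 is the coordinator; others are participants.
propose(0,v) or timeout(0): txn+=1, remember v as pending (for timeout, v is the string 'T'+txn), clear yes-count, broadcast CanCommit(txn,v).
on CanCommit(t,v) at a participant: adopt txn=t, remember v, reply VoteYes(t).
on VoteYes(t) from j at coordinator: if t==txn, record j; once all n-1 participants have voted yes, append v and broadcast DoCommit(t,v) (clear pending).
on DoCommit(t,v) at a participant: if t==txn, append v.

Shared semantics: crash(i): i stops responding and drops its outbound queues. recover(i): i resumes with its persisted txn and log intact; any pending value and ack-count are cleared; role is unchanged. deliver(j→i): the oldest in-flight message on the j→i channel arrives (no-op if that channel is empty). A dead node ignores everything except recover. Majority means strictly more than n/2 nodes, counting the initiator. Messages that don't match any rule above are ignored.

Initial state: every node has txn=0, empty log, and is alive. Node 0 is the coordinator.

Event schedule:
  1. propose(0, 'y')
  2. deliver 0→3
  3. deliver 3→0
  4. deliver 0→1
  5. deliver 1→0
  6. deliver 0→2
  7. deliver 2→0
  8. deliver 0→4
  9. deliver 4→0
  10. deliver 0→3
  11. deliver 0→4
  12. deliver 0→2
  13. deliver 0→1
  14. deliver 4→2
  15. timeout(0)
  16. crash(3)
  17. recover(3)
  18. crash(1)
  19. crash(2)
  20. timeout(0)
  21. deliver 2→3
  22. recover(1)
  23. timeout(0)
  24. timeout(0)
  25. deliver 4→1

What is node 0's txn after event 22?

3

after 1 — propose(0,'y'): n0:coor/t1/[-]
after 2 — deliver 0→3: n3:part/t1/[-]
after 3 — deliver 3→0: ·
after 4 — deliver 0→1: n1:part/t1/[-]
after 5 — deliver 1→0: ·
after 6 — deliver 0→2: n2:part/t1/[-]
after 7 — deliver 2→0: ·
after 8 — deliver 0→4: n4:part/t1/[-]
after 9 — deliver 4→0: n0:coor/t1/[y]
after 10 — deliver 0→3: n3:part/t1/[y]
after 11 — deliver 0→4: n4:part/t1/[y]
after 12 — deliver 0→2: n2:part/t1/[y]
after 13 — deliver 0→1: n1:part/t1/[y]
after 14 — deliver 4→2: ·
after 15 — timeout(0): n0:coor/t2/[y]
after 16 — crash(3): n3:✗part/t1/[y]
after 17 — recover(3): n3:part/t1/[y]
after 18 — crash(1): n1:✗part/t1/[y]
after 19 — crash(2): n2:✗part/t1/[y]
after 20 — timeout(0): n0:coor/t3/[y]
after 21 — deliver 2→3: ·
after 22 — recover(1): n1:part/t1/[y]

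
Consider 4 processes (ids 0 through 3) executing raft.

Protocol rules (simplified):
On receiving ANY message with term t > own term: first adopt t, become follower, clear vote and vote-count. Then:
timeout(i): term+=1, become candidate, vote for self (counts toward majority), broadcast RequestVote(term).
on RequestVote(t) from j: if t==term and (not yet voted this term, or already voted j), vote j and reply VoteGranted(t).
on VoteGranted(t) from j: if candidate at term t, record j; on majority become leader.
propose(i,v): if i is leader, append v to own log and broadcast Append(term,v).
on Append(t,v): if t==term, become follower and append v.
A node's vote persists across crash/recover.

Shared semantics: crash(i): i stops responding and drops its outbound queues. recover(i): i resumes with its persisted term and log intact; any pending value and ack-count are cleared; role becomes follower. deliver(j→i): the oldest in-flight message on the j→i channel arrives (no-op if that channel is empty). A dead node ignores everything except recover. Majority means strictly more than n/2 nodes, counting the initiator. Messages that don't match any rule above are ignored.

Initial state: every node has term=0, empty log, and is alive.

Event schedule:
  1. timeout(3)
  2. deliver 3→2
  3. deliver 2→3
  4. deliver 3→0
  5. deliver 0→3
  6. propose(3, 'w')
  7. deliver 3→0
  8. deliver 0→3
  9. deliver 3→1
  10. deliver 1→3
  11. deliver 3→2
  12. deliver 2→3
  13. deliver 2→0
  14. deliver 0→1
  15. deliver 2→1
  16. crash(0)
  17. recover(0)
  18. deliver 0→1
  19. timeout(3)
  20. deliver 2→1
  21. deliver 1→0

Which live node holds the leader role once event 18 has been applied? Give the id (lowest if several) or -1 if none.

step 1 timeout(3): 3={cand,t=1,log=-}
step 2 deliver 3→2: 2={foll,t=1,log=-}
step 3 deliver 2→3: —
step 4 deliver 3→0: 0={foll,t=1,log=-}
step 5 deliver 0→3: 3={lead,t=1,log=-}
step 6 propose(3,'w'): 3={lead,t=1,log=w}
step 7 deliver 3→0: 0={foll,t=1,log=w}
step 8 deliver 0→3: —
step 9 deliver 3→1: 1={foll,t=1,log=-}
step 10 deliver 1→3: —
step 11 deliver 3→2: 2={foll,t=1,log=w}
step 12 deliver 2→3: —
step 13 deliver 2→0: —
step 14 deliver 0→1: —
step 15 deliver 2→1: —
step 16 crash(0): 0={✗foll,t=1,log=w}
step 17 recover(0): 0={foll,t=1,log=w}
step 18 deliver 0→1: —

3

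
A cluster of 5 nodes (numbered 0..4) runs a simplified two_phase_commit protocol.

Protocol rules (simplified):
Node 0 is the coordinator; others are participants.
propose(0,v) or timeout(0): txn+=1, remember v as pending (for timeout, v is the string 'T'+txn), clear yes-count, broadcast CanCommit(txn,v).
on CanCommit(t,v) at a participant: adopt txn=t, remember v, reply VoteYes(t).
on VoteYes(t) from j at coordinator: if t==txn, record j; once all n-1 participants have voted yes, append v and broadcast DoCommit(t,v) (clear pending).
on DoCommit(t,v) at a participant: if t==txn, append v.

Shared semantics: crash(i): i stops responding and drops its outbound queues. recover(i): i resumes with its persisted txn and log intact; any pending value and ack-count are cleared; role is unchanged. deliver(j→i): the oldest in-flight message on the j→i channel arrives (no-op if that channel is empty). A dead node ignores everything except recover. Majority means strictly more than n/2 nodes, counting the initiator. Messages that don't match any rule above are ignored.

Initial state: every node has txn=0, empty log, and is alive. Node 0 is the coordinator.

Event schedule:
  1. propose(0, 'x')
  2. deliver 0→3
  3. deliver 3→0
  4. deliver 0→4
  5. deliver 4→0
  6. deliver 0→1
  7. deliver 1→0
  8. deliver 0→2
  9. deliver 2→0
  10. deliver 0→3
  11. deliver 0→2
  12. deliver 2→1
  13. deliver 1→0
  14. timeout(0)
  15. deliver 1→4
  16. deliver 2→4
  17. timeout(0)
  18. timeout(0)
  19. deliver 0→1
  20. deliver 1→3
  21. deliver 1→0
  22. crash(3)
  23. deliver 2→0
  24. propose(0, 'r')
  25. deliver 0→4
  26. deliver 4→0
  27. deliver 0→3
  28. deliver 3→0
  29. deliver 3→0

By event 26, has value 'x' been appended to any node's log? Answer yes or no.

1. propose(0,'x'):  <0:coor t1 ->
2. deliver 0→3:  <3:part t1 ->
3. deliver 3→0:  nop
4. deliver 0→4:  <4:part t1 ->
5. deliver 4→0:  nop
6. deliver 0→1:  <1:part t1 ->
7. deliver 1→0:  nop
8. deliver 0→2:  <2:part t1 ->
9. deliver 2→0:  <0:coor t1 x>
10. deliver 0→3:  <3:part t1 x>
11. deliver 0→2:  <2:part t1 x>
12. deliver 2→1:  nop
13. deliver 1→0:  nop
14. timeout(0):  <0:coor t2 x>
15. deliver 1→4:  nop
16. deliver 2→4:  nop
17. timeout(0):  <0:coor t3 x>
18. timeout(0):  <0:coor t4 x>
19. deliver 0→1:  <1:part t1 x>
20. deliver 1→3:  nop
21. deliver 1→0:  nop
22. crash(3):  <3:✗part t1 x>
23. deliver 2→0:  nop
24. propose(0,'r'):  <0:coor t5 x>
25. deliver 0→4:  <4:part t1 x>
26. deliver 4→0:  nop

yes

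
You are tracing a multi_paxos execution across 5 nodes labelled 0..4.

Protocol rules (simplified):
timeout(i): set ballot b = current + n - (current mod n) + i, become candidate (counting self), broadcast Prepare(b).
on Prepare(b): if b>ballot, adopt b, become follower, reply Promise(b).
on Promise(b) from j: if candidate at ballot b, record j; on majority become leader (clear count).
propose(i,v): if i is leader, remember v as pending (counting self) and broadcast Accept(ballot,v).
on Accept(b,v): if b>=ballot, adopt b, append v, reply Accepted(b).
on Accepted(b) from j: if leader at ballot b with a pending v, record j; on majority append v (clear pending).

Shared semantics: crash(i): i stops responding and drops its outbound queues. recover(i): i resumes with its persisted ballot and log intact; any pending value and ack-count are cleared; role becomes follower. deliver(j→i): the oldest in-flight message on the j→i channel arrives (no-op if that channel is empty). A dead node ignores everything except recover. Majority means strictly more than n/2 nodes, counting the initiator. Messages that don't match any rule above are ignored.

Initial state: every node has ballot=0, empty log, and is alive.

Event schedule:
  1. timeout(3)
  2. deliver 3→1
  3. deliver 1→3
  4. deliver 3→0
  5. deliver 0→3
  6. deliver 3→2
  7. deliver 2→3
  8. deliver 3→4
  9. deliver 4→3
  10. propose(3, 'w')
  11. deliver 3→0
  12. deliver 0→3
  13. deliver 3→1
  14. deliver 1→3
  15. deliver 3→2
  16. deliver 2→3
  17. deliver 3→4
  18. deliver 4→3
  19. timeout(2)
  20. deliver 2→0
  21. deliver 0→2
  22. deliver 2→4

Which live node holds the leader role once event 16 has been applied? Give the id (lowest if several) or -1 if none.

3

[1] timeout(3) → N3(cand b8 [-])
[2] deliver 3→1 → N1(foll b8 [-])
[3] deliver 1→3 → ∅
[4] deliver 3→0 → N0(foll b8 [-])
[5] deliver 0→3 → N3(lead b8 [-])
[6] deliver 3→2 → N2(foll b8 [-])
[7] deliver 2→3 → ∅
[8] deliver 3→4 → N4(foll b8 [-])
[9] deliver 4→3 → ∅
[10] propose(3,'w') → ∅
[11] deliver 3→0 → N0(foll b8 [w])
[12] deliver 0→3 → ∅
[13] deliver 3→1 → N1(foll b8 [w])
[14] deliver 1→3 → N3(lead b8 [w])
[15] deliver 3→2 → N2(foll b8 [w])
[16] deliver 2→3 → ∅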